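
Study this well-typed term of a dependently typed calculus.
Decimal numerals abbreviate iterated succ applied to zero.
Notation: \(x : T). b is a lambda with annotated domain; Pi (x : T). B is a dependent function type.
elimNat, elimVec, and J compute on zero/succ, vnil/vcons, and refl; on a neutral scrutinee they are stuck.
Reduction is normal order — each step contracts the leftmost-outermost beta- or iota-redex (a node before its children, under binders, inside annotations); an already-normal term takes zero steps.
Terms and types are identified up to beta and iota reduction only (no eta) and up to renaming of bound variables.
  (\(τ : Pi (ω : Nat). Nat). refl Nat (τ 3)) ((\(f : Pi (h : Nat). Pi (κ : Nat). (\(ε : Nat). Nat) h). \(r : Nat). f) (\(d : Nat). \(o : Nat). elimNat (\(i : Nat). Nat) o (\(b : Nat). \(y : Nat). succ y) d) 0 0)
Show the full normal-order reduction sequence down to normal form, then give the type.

reduction (normal order):
  (\(τ : Pi (ω : Nat). Nat). refl Nat (τ 3)) ((\(f : Pi (h : Nat). Pi (κ : Nat). (\(ε : Nat). Nat) h). \(r : Nat). f) (\(d : Nat). \(o : Nat). elimNat (\(i : Nat). Nat) o (\(b : Nat). \(y : Nat). succ y) d) 0 0)
  ~> refl Nat ((\(τ : Pi (ω : Nat). Pi (f : Nat). (\(h : Nat). Nat) ω). \(κ : Nat). τ) (\(ε : Nat). \(r : Nat). elimNat (\(d : Nat). Nat) r (\(o : Nat). \(i : Nat). succ i) ε) 0 0 3)
  ~> refl Nat ((\(τ : Nat). \(ω : Nat). \(f : Nat). elimNat (\(h : Nat). Nat) f (\(κ : Nat). \(ε : Nat). succ ε) ω) 0 0 3)
  ~> refl Nat ((\(τ : Nat). \(ω : Nat). elimNat (\(f : Nat). Nat) ω (\(h : Nat). \(κ : Nat). succ κ) τ) 0 3)
  ~> refl Nat ((\(τ : Nat). elimNat (\(ω : Nat). Nat) τ (\(f : Nat). \(h : Nat). succ h) 0) 3)
  ~> refl Nat (elimNat (\(τ : Nat). Nat) 3 (\(ω : Nat). \(f : Nat). succ f) 0)
  ~> refl Nat 3
the term's type:
  Eq Nat 3 3


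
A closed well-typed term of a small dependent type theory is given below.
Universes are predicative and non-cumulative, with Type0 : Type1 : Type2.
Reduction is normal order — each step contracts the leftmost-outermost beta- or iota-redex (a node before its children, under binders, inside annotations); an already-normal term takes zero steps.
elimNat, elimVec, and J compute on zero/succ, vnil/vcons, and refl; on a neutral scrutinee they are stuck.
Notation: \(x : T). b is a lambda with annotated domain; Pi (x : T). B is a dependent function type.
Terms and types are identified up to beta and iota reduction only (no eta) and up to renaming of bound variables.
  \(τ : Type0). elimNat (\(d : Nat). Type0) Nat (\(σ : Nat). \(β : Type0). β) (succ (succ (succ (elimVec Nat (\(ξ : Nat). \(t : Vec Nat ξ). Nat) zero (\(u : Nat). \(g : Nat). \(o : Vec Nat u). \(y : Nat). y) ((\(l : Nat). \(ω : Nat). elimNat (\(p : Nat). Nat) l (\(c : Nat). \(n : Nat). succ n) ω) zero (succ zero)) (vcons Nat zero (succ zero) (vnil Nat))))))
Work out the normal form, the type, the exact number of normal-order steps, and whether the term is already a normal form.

resulting normal form:
  \(τ : Type0). Nat
the term's type:
  Pi (τ : Type0). Type0
steps to reach normal form (normal order): 16
already normal: no
first redex: an elimNat iota-redex


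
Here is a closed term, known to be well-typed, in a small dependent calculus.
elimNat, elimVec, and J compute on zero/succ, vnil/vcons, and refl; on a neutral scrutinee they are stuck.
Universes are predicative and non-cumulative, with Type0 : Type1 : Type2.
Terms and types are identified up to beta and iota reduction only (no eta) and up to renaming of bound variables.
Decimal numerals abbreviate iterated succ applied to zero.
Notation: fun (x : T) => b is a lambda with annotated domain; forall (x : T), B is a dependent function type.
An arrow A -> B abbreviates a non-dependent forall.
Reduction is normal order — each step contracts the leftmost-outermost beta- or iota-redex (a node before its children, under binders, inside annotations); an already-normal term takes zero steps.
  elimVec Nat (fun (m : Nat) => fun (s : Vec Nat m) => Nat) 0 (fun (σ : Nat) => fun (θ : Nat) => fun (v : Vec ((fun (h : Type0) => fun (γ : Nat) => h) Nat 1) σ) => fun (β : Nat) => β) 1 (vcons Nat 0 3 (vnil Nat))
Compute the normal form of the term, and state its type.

normal form:
  0
the term's type:
  Nat
observation: the first redex contracted is an elimVec iota-redex; the normal form is reached in 6 normal-order steps.


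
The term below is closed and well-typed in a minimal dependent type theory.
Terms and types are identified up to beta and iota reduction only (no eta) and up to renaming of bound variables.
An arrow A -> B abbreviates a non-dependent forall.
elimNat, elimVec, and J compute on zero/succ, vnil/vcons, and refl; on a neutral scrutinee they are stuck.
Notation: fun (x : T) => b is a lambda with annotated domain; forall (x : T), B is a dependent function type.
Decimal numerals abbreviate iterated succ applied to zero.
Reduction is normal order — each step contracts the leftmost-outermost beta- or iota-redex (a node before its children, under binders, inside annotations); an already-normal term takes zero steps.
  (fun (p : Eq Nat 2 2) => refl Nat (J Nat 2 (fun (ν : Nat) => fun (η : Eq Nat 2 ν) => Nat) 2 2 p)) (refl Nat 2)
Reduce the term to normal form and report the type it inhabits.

reduced normal form:
  refl Nat 2
type:
  Eq Nat 2 2
observation: the term reaches its normal form after 2 normal-order steps.


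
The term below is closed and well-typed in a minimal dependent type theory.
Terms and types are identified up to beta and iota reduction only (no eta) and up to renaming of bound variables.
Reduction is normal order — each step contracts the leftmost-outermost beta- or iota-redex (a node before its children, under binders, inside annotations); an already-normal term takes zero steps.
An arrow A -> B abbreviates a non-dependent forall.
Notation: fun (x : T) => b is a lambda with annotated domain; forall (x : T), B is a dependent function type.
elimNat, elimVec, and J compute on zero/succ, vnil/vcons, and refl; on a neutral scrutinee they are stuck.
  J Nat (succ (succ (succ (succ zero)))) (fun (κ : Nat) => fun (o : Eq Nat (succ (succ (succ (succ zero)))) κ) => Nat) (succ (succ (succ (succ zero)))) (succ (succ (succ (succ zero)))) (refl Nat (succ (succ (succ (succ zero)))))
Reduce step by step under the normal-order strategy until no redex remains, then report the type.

normal-order reduction sequence:
  J Nat (succ (succ (succ (succ zero)))) (fun (κ : Nat) => fun (o : Eq Nat (succ (succ (succ (succ zero)))) κ) => Nat) (succ (succ (succ (succ zero)))) (succ (succ (succ (succ zero)))) (refl Nat (succ (succ (succ (succ zero)))))
  ~> succ (succ (succ (succ zero)))
inferred type:
  Nat


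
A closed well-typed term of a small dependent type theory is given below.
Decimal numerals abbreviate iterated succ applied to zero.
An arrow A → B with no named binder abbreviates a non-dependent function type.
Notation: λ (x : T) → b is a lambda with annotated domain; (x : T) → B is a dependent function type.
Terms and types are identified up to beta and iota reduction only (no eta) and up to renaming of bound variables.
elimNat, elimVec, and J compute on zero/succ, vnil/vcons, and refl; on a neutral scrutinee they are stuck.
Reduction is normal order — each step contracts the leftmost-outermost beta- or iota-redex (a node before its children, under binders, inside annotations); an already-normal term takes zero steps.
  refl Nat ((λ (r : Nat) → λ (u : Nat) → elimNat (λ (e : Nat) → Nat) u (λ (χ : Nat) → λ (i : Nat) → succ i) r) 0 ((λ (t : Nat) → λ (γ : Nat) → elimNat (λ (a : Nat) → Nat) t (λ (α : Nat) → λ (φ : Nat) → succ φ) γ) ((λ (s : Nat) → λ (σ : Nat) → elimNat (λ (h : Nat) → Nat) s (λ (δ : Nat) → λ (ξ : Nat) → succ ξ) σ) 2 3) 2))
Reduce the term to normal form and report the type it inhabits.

reduced normal form:
  refl Nat 7
type:
  Eq Nat 7 7


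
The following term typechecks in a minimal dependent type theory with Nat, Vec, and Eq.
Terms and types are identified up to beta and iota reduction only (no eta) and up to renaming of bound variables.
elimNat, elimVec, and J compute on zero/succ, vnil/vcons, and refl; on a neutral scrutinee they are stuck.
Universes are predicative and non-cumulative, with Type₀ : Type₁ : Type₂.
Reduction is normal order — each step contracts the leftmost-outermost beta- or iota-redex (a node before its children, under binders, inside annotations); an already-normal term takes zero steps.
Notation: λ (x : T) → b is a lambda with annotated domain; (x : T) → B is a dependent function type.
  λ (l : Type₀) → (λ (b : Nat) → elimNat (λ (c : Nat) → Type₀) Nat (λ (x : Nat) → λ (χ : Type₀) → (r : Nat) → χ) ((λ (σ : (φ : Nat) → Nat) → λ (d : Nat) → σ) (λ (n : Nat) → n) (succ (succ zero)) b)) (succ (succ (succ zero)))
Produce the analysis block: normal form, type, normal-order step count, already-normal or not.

normal form:
  λ (l : Type₀) → (b : Nat) → (c : Nat) → (x : Nat) → Nat
the term's type:
  (l : Type₀) → Type₀
reduction steps (normal order): 14
term was already normal: no
first redex: a beta-redex


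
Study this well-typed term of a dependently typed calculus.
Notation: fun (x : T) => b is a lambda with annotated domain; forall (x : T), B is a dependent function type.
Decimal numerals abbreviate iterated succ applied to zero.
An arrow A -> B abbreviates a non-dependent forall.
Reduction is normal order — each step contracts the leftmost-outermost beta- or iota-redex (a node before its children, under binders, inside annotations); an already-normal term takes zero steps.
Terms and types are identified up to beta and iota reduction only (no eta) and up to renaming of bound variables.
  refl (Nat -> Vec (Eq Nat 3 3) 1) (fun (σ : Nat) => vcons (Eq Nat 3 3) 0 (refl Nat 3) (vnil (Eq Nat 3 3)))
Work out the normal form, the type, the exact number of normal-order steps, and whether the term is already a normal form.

reduced normal form:
  refl (Nat -> Vec (Eq Nat 3 3) 1) (fun (σ : Nat) => vcons (Eq Nat 3 3) 0 (refl Nat 3) (vnil (Eq Nat 3 3)))
inferred type:
  Eq (Nat -> Vec (Eq Nat 3 3) 1) (fun (σ : Nat) => vcons (Eq Nat 3 3) 0 (refl Nat 3) (vnil (Eq Nat 3 3))) (fun (e : Nat) => vcons (Eq Nat 3 3) 0 (refl Nat 3) (vnil (Eq Nat 3 3)))
reduction steps (normal order): 0
already normal: yes


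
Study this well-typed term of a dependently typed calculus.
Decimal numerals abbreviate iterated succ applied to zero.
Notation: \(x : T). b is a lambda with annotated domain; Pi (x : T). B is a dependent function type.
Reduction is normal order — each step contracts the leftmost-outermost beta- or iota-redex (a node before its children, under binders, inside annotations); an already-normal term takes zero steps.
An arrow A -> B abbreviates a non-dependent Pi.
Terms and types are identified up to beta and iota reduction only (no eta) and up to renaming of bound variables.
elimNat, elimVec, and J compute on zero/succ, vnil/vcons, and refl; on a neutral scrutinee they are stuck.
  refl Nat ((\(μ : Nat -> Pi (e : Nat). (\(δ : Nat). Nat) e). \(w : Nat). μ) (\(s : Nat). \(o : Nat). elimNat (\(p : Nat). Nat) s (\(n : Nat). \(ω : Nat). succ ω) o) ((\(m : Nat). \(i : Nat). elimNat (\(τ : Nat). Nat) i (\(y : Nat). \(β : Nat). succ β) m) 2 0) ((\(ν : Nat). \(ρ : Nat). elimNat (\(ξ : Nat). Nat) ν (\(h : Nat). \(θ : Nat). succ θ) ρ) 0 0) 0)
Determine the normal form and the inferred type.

resulting normal form:
  refl Nat 0
inferred type:
  Eq Nat 0 0
observation: the first redex contracted is a beta-redex; the normal form is reached in 8 normal-order steps.


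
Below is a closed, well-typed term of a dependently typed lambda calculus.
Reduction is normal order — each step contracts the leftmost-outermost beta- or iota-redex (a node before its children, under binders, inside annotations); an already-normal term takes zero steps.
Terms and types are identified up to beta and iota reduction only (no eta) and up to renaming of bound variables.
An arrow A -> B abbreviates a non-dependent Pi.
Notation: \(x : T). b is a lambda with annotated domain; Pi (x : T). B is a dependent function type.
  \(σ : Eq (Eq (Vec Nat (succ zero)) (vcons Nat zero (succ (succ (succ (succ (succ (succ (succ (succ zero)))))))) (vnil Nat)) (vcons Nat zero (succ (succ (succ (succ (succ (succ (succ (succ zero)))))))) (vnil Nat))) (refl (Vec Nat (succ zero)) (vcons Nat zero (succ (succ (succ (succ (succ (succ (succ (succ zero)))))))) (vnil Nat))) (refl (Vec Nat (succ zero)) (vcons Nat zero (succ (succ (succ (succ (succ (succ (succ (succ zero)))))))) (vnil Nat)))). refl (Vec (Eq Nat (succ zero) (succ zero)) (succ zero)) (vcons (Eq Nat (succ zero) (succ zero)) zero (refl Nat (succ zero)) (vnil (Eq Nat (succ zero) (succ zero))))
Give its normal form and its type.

resulting normal form:
  \(σ : Eq (Eq (Vec Nat (succ zero)) (vcons Nat zero (succ (succ (succ (succ (succ (succ (succ (succ zero)))))))) (vnil Nat)) (vcons Nat zero (succ (succ (succ (succ (succ (succ (succ (succ zero)))))))) (vnil Nat))) (refl (Vec Nat (succ zero)) (vcons Nat zero (succ (succ (succ (succ (succ (succ (succ (succ zero)))))))) (vnil Nat))) (refl (Vec Nat (succ zero)) (vcons Nat zero (succ (succ (succ (succ (succ (succ (succ (succ zero)))))))) (vnil Nat)))). refl (Vec (Eq Nat (succ zero) (succ zero)) (succ zero)) (vcons (Eq Nat (succ zero) (succ zero)) zero (refl Nat (succ zero)) (vnil (Eq Nat (succ zero) (succ zero))))
type:
  Eq (Eq (Vec Nat (succ zero)) (vcons Nat zero (succ (succ (succ (succ (succ (succ (succ (succ zero)))))))) (vnil Nat)) (vcons Nat zero (succ (succ (succ (succ (succ (succ (succ (succ zero)))))))) (vnil Nat))) (refl (Vec Nat (succ zero)) (vcons Nat zero (succ (succ (succ (succ (succ (succ (succ (succ zero)))))))) (vnil Nat))) (refl (Vec Nat (succ zero)) (vcons Nat zero (succ (succ (succ (succ (succ (succ (succ (succ zero)))))))) (vnil Nat))) -> Eq (Vec (Eq Nat (succ zero) (succ zero)) (succ zero)) (vcons (Eq Nat (succ zero) (succ zero)) zero (refl Nat (succ zero)) (vnil (Eq Nat (succ zero) (succ zero)))) (vcons (Eq Nat (succ zero) (succ zero)) zero (refl Nat (succ zero)) (vnil (Eq Nat (succ zero) (succ zero))))


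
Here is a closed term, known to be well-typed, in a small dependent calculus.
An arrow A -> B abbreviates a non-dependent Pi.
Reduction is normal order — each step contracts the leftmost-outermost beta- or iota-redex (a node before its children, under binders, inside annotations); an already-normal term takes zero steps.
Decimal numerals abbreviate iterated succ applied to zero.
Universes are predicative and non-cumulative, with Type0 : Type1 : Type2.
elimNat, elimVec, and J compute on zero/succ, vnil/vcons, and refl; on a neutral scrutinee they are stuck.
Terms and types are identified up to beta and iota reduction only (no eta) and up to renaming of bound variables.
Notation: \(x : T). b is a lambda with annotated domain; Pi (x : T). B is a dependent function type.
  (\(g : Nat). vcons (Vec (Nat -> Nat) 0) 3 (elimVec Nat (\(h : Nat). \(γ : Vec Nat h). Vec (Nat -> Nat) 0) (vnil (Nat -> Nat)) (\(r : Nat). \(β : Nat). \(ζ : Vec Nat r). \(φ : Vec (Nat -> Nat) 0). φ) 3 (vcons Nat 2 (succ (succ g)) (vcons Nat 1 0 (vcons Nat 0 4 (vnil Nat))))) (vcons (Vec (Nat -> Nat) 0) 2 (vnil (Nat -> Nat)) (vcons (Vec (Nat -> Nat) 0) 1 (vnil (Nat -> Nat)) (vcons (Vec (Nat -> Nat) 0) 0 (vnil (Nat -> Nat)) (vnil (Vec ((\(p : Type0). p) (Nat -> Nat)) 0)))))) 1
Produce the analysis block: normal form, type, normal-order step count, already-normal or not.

reduced normal form:
  vcons (Vec (Nat -> Nat) 0) 3 (vnil (Nat -> Nat)) (vcons (Vec (Nat -> Nat) 0) 2 (vnil (Nat -> Nat)) (vcons (Vec (Nat -> Nat) 0) 1 (vnil (Nat -> Nat)) (vcons (Vec (Nat -> Nat) 0) 0 (vnil (Nat -> Nat)) (vnil (Vec (Nat -> Nat) 0)))))
type:
  Vec (Vec (Nat -> Nat) 0) 4
reduction steps (normal order): 18
started in normal form: no
first contracted redex: a beta-redex


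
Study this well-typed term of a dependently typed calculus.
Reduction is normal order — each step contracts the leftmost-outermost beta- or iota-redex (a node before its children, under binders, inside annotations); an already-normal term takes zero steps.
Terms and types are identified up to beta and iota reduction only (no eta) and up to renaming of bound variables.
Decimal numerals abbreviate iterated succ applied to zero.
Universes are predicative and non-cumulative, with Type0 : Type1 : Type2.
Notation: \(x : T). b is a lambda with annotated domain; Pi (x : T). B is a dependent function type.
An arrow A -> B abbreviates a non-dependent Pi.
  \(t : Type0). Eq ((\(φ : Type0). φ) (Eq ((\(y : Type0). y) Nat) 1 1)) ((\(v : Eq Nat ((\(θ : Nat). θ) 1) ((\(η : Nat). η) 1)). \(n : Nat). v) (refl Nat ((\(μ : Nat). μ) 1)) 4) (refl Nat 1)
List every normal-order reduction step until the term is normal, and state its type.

normal-order reduction sequence:
  \(t : Type0). Eq ((\(φ : Type0). φ) (Eq ((\(y : Type0). y) Nat) 1 1)) ((\(v : Eq Nat ((\(θ : Nat). θ) 1) ((\(η : Nat). η) 1)). \(n : Nat). v) (refl Nat ((\(μ : Nat). μ) 1)) 4) (refl Nat 1)
  ~> \(t : Type0). Eq (Eq ((\(φ : Type0). φ) Nat) 1 1) ((\(y : Eq Nat ((\(v : Nat). v) 1) ((\(θ : Nat). θ) 1)). \(η : Nat). y) (refl Nat ((\(n : Nat). n) 1)) 4) (refl Nat 1)
  ~> \(t : Type0). Eq (Eq Nat 1 1) ((\(φ : Eq Nat ((\(y : Nat). y) 1) ((\(v : Nat). v) 1)). \(θ : Nat). φ) (refl Nat ((\(η : Nat). η) 1)) 4) (refl Nat 1)
  ~> \(t : Type0). Eq (Eq Nat 1 1) ((\(φ : Nat). refl Nat ((\(y : Nat). y) 1)) 4) (refl Nat 1)
  ~> \(t : Type0). Eq (Eq Nat 1 1) (refl Nat ((\(φ : Nat). φ) 1)) (refl Nat 1)
  ~> \(t : Type0). Eq (Eq Nat 1 1) (refl Nat 1) (refl Nat 1)
type:
  Type0 -> Type0


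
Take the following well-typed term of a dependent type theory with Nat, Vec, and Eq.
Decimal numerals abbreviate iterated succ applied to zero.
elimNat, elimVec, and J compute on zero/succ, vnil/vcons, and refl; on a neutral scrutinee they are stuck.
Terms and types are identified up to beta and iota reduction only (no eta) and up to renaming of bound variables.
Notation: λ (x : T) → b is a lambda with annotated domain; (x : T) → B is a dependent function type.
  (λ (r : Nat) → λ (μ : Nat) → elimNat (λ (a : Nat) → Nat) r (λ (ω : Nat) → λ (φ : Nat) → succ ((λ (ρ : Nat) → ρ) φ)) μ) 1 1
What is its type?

type:
  Nat


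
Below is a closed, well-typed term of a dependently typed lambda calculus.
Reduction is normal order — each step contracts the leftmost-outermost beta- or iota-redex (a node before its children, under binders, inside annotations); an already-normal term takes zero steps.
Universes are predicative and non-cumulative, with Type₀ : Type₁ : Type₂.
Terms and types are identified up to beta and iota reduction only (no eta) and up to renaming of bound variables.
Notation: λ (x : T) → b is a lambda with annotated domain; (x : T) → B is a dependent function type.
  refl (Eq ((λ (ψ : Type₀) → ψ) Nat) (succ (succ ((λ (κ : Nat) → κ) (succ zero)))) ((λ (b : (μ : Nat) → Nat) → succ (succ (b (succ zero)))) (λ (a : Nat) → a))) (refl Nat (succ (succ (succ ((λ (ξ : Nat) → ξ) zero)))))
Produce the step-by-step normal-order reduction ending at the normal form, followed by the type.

normal-order reduction:
  refl (Eq ((λ (ψ : Type₀) → ψ) Nat) (succ (succ ((λ (κ : Nat) → κ) (succ zero)))) ((λ (b : (μ : Nat) → Nat) → succ (succ (b (succ zero)))) (λ (a : Nat) → a))) (refl Nat (succ (succ (succ ((λ (ξ : Nat) → ξ) zero)))))
  ~> refl (Eq Nat (succ (succ ((λ (ψ : Nat) → ψ) (succ zero)))) ((λ (κ : (b : Nat) → Nat) → succ (succ (κ (succ zero)))) (λ (μ : Nat) → μ))) (refl Nat (succ (succ (succ ((λ (a : Nat) → a) zero)))))
  ~> refl (Eq Nat (succ (succ (succ zero))) ((λ (ψ : (κ : Nat) → Nat) → succ (succ (ψ (succ zero)))) (λ (b : Nat) → b))) (refl Nat (succ (succ (succ ((λ (μ : Nat) → μ) zero)))))
  ~> refl (Eq Nat (succ (succ (succ zero))) (succ (succ ((λ (ψ : Nat) → ψ) (succ zero))))) (refl Nat (succ (succ (succ ((λ (κ : Nat) → κ) zero)))))
  ~> refl (Eq Nat (succ (succ (succ zero))) (succ (succ (succ zero)))) (refl Nat (succ (succ (succ ((λ (ψ : Nat) → ψ) zero)))))
  ~> refl (Eq Nat (succ (succ (succ zero))) (succ (succ (succ zero)))) (refl Nat (succ (succ (succ zero))))
inferred type:
  Eq (Eq Nat (succ (succ (succ zero))) (succ (succ (succ zero)))) (refl Nat (succ (succ (succ zero)))) (refl Nat (succ (succ (succ zero))))


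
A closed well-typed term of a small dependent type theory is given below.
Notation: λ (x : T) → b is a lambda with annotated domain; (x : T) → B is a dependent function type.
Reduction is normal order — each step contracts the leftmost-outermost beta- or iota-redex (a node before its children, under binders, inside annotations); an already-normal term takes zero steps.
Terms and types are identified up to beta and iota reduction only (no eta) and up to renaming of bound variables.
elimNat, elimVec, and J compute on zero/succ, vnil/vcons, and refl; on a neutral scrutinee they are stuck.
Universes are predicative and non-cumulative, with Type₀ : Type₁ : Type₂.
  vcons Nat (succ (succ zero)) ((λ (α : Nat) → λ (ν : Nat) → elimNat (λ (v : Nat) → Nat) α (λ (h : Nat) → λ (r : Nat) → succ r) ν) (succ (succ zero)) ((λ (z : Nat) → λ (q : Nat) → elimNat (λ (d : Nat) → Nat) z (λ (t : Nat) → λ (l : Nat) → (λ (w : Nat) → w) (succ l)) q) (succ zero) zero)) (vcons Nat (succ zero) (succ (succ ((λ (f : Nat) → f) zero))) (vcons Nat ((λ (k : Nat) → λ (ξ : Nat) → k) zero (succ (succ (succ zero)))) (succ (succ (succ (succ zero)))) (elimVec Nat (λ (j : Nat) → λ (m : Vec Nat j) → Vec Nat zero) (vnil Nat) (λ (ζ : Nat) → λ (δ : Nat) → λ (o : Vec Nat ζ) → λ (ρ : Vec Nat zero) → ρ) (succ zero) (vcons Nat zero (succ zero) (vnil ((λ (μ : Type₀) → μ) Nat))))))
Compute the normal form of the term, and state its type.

normal form:
  vcons Nat (succ (succ zero)) (succ (succ (succ zero))) (vcons Nat (succ zero) (succ (succ zero)) (vcons Nat zero (succ (succ (succ (succ zero)))) (vnil Nat)))
type:
  Vec Nat (succ (succ (succ zero)))


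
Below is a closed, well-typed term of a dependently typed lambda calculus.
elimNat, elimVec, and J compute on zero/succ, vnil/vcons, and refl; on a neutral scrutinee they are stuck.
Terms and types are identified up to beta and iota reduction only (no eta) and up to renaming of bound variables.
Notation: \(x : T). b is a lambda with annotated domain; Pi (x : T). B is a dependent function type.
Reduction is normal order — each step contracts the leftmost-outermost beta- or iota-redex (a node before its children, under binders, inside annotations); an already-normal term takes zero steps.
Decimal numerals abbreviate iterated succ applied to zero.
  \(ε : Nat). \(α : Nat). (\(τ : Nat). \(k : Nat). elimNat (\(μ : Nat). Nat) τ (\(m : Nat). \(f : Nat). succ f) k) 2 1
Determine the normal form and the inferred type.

normal form:
  \(ε : Nat). \(α : Nat). 3
inferred type:
  Pi (ε : Nat). Pi (α : Nat). Nat


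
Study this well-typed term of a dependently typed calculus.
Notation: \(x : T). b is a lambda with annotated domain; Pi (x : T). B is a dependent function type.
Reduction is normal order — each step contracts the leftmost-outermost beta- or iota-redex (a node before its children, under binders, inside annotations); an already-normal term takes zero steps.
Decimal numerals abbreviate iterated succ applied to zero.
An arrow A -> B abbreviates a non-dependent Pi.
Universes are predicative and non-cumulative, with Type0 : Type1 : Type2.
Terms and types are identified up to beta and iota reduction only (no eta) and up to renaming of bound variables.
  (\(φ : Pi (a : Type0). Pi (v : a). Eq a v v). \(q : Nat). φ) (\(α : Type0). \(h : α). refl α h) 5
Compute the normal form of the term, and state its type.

normal form:
  \(φ : Type0). \(a : φ). refl φ a
inferred type:
  Pi (φ : Type0). Pi (a : φ). Eq φ a a


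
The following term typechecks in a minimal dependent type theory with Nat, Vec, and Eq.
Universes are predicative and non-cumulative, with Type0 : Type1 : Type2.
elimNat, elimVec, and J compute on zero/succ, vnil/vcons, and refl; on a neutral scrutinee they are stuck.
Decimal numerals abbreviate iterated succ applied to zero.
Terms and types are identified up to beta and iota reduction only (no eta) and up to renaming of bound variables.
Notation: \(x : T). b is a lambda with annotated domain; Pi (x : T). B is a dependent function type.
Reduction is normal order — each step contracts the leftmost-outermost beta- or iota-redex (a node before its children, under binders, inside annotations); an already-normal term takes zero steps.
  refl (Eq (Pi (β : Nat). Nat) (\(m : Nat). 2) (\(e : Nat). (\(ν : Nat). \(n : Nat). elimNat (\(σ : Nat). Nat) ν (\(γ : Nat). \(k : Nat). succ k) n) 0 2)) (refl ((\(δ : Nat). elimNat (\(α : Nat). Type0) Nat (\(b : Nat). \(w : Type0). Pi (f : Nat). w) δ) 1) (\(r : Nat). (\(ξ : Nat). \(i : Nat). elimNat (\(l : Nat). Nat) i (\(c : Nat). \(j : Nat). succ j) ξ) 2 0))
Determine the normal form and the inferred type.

normal form:
  refl (Eq (Pi (β : Nat). Nat) (\(m : Nat). 2) (\(e : Nat). 2)) (refl (Pi (ν : Nat). Nat) (\(n : Nat). 2))
inferred type:
  Eq (Eq (Pi (β : Nat). Nat) (\(m : Nat). 2) (\(e : Nat). 2)) (refl (Pi (ν : Nat). Nat) (\(n : Nat). 2)) (refl (Pi (σ : Nat). Nat) (\(γ : Nat). 2))


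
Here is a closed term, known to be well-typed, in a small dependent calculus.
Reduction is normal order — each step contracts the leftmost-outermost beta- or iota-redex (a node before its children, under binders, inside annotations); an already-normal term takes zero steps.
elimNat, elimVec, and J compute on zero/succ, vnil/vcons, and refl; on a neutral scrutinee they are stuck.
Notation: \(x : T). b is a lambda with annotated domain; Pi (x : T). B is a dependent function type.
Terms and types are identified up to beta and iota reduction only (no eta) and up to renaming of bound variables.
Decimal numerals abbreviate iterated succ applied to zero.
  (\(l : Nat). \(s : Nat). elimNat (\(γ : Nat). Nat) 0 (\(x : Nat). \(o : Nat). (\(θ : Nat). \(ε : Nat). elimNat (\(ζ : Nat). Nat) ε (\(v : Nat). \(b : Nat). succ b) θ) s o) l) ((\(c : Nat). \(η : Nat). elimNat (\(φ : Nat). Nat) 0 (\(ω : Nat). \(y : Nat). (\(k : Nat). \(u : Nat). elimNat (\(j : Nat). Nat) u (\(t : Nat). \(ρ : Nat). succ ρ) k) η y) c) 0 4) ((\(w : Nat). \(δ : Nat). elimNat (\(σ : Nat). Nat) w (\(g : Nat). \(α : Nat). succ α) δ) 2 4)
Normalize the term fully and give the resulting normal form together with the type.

resulting normal form:
  0
inferred type:
  Nat


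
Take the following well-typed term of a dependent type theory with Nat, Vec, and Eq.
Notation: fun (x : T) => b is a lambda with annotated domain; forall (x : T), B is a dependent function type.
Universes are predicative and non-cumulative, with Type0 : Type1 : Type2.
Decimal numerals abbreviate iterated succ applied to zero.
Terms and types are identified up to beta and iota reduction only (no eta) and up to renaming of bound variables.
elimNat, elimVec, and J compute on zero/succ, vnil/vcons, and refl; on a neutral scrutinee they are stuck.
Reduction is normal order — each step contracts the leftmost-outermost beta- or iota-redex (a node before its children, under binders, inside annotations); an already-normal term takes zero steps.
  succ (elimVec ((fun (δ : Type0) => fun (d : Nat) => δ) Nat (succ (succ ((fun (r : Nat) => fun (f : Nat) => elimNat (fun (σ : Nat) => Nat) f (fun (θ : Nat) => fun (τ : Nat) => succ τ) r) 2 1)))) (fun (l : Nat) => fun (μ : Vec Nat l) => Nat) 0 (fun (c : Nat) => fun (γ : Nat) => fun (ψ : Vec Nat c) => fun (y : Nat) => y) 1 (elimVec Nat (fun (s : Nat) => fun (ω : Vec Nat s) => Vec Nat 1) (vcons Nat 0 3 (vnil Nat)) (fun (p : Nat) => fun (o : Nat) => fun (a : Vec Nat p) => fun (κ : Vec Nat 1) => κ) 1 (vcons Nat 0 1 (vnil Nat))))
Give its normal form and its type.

resulting normal form:
  1
inferred type:
  Nat
observation: the first redex contracted is a beta-redex; the normal form is reached in 14 normal-order steps.


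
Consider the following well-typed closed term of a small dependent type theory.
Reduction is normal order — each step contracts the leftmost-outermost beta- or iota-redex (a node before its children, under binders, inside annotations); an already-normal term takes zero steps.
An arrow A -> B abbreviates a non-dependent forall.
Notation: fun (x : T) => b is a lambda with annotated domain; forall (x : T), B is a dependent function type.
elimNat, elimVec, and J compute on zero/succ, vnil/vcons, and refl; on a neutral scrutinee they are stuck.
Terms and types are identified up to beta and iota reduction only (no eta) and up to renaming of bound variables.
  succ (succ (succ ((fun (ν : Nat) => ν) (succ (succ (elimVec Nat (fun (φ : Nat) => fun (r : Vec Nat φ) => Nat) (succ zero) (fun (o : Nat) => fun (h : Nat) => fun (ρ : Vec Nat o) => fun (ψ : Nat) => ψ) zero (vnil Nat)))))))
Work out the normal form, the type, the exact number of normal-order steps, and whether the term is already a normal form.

normal form:
  succ (succ (succ (succ (succ (succ zero)))))
type:
  Nat
steps to reach normal form (normal order): 2
started in normal form: no
first redex: a beta-redex


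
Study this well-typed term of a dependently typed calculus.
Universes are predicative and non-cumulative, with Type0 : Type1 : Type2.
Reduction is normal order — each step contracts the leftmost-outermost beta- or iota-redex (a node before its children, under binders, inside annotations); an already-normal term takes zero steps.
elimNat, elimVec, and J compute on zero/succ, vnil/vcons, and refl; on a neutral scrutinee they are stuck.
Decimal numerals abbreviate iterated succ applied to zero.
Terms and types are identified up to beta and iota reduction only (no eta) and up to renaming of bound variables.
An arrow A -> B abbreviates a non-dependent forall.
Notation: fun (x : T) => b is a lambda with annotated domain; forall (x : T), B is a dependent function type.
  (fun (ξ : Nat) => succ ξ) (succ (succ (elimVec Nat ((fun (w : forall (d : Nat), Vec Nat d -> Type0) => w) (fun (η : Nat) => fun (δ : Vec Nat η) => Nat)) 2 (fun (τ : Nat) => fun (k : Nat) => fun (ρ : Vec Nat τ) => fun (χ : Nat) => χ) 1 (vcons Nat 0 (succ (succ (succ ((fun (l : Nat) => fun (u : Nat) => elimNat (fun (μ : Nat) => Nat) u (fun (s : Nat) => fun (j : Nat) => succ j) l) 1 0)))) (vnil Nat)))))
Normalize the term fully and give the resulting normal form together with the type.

normal form:
  5
the term's type:
  Nat
observation: 7 normal-order steps normalize the term, beginning with a beta-redex.


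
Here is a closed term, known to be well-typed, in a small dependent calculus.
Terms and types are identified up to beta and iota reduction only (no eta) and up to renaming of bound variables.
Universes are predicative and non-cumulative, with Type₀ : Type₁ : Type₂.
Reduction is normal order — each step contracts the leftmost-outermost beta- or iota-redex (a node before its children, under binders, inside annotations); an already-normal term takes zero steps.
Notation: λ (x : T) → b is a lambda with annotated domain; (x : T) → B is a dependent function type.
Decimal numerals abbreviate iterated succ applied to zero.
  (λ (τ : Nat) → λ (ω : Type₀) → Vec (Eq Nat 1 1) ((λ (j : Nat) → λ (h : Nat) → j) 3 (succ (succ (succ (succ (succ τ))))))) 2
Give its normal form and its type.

normal form:
  λ (τ : Type₀) → Vec (Eq Nat 1 1) 3
inferred type:
  (τ : Type₀) → Type₀
observation: contracting a beta-redex first, the term normalizes in 3 steps.


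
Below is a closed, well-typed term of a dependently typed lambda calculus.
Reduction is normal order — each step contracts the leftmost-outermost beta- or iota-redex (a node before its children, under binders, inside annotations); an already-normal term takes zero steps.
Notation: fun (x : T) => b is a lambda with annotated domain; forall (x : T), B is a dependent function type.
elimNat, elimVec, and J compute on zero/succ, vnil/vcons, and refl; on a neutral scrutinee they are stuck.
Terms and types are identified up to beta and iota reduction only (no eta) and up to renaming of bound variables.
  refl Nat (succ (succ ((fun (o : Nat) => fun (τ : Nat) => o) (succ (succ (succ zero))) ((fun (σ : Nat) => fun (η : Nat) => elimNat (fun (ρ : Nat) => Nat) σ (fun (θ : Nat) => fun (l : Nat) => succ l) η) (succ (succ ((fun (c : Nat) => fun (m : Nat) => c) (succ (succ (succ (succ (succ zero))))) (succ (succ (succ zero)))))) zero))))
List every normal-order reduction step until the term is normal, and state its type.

normal-order reduction sequence:
  refl Nat (succ (succ ((fun (o : Nat) => fun (τ : Nat) => o) (succ (succ (succ zero))) ((fun (σ : Nat) => fun (η : Nat) => elimNat (fun (ρ : Nat) => Nat) σ (fun (θ : Nat) => fun (l : Nat) => succ l) η) (succ (succ ((fun (c : Nat) => fun (m : Nat) => c) (succ (succ (succ (succ (succ zero))))) (succ (succ (succ zero)))))) zero))))
  ~> refl Nat (succ (succ ((fun (o : Nat) => succ (succ (succ zero))) ((fun (τ : Nat) => fun (σ : Nat) => elimNat (fun (η : Nat) => Nat) τ (fun (ρ : Nat) => fun (θ : Nat) => succ θ) σ) (succ (succ ((fun (l : Nat) => fun (c : Nat) => l) (succ (succ (succ (succ (succ zero))))) (succ (succ (succ zero)))))) zero))))
  ~> refl Nat (succ (succ (succ (succ (succ zero)))))
inferred type:
  Eq Nat (succ (succ (succ (succ (succ zero))))) (succ (succ (succ (succ (succ zero)))))


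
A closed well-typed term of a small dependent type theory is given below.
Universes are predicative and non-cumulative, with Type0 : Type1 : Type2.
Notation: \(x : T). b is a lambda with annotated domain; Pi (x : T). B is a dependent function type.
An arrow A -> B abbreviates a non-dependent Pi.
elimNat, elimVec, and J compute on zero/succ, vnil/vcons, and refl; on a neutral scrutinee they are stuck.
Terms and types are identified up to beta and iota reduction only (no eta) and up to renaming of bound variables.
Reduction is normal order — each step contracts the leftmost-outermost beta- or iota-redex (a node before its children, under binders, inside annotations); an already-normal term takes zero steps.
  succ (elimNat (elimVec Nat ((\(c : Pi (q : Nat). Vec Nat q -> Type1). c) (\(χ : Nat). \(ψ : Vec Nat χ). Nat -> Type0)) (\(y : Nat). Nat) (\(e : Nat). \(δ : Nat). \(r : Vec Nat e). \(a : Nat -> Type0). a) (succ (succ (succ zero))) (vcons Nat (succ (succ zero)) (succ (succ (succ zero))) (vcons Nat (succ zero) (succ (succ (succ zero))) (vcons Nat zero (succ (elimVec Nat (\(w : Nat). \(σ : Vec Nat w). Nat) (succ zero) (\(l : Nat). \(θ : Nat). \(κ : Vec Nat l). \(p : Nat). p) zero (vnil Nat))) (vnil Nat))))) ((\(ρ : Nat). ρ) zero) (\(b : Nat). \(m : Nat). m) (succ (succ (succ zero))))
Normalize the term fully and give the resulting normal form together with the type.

normal form:
  succ zero
inferred type:
  Nat
observation: the leftmost-outermost redex is an elimNat iota-redex, and normalization takes 11 steps.


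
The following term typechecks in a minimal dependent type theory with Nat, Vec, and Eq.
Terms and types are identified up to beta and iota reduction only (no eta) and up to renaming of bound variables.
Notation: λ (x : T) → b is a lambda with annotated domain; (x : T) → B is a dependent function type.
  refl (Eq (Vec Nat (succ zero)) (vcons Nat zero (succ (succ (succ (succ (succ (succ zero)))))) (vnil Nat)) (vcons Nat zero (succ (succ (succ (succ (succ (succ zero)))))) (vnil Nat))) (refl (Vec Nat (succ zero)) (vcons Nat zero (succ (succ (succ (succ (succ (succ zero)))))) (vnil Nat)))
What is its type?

the term's type:
  Eq (Eq (Vec Nat (succ zero)) (vcons Nat zero (succ (succ (succ (succ (succ (succ zero)))))) (vnil Nat)) (vcons Nat zero (succ (succ (succ (succ (succ (succ zero)))))) (vnil Nat))) (refl (Vec Nat (succ zero)) (vcons Nat zero (succ (succ (succ (succ (succ (succ zero)))))) (vnil Nat))) (refl (Vec Nat (succ zero)) (vcons Nat zero (succ (succ (succ (succ (succ (succ zero)))))) (vnil Nat)))


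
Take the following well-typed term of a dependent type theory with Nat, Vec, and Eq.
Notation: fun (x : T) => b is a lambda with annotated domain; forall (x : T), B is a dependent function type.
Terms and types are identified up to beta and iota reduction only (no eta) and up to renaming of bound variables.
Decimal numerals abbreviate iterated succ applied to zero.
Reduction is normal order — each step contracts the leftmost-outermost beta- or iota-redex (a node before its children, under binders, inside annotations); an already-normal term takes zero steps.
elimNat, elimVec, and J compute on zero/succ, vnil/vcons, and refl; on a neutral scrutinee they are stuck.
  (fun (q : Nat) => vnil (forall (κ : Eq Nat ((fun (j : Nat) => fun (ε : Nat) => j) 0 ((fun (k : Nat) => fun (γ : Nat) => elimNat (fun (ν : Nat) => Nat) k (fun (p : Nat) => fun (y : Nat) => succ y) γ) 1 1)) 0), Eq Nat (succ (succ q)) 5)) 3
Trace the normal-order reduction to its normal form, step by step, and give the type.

reduction (normal order):
  (fun (q : Nat) => vnil (forall (κ : Eq Nat ((fun (j : Nat) => fun (ε : Nat) => j) 0 ((fun (k : Nat) => fun (γ : Nat) => elimNat (fun (ν : Nat) => Nat) k (fun (p : Nat) => fun (y : Nat) => succ y) γ) 1 1)) 0), Eq Nat (succ (succ q)) 5)) 3
  ~> vnil (forall (q : Eq Nat ((fun (κ : Nat) => fun (j : Nat) => κ) 0 ((fun (ε : Nat) => fun (k : Nat) => elimNat (fun (γ : Nat) => Nat) ε (fun (ν : Nat) => fun (p : Nat) => succ p) k) 1 1)) 0), Eq Nat 5 5)
  ~> vnil (forall (q : Eq Nat ((fun (κ : Nat) => 0) ((fun (j : Nat) => fun (ε : Nat) => elimNat (fun (k : Nat) => Nat) j (fun (γ : Nat) => fun (ν : Nat) => succ ν) ε) 1 1)) 0), Eq Nat 5 5)
  ~> vnil (forall (q : Eq Nat 0 0), Eq Nat 5 5)
inferred type:
  Vec (forall (q : Eq Nat 0 0), Eq Nat 5 5) 0


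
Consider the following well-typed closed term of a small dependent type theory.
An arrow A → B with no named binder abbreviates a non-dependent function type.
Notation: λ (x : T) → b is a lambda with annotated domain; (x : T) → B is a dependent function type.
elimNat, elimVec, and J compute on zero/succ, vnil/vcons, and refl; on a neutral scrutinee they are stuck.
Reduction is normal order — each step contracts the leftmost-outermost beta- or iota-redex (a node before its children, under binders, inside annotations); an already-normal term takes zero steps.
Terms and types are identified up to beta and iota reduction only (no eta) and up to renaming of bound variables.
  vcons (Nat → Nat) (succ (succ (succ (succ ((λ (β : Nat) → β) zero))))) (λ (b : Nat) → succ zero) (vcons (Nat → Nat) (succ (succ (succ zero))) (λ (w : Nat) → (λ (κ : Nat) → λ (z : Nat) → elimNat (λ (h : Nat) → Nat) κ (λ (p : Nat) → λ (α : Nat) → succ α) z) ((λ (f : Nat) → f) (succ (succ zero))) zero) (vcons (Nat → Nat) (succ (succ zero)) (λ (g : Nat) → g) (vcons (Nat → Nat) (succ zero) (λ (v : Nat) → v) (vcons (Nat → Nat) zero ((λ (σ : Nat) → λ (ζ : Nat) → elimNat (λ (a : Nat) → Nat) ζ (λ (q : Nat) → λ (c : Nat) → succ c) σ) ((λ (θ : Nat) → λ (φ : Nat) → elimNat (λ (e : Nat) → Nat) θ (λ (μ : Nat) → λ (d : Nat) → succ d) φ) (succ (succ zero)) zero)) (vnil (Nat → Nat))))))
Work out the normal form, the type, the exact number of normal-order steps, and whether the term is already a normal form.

resulting normal form:
  vcons (Nat → Nat) (succ (succ (succ (succ zero)))) (λ (β : Nat) → succ zero) (vcons (Nat → Nat) (succ (succ (succ zero))) (λ (b : Nat) → succ (succ zero)) (vcons (Nat → Nat) (succ (succ zero)) (λ (w : Nat) → w) (vcons (Nat → Nat) (succ zero) (λ (κ : Nat) → κ) (vcons (Nat → Nat) zero (λ (z : Nat) → succ (succ z)) (vnil (Nat → Nat))))))
type:
  Vec (Nat → Nat) (succ (succ (succ (succ (succ zero)))))
normal-order step count: 16
term was already normal: no
first contracted redex: a beta-redex


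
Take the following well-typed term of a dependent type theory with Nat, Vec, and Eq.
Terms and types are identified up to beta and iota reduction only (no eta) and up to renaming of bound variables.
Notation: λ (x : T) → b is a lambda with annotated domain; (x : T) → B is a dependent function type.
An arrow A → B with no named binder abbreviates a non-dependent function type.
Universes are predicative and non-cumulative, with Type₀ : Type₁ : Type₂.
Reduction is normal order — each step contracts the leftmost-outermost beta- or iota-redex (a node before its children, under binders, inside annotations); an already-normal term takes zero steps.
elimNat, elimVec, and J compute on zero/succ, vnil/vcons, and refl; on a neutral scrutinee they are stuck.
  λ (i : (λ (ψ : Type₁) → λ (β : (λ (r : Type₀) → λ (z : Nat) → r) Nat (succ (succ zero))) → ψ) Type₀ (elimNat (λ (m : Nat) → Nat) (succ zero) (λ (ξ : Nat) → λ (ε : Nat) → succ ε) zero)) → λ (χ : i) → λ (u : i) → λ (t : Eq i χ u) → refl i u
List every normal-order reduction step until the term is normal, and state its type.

normal-order reduction sequence:
  λ (i : (λ (ψ : Type₁) → λ (β : (λ (r : Type₀) → λ (z : Nat) → r) Nat (succ (succ zero))) → ψ) Type₀ (elimNat (λ (m : Nat) → Nat) (succ zero) (λ (ξ : Nat) → λ (ε : Nat) → succ ε) zero)) → λ (χ : i) → λ (u : i) → λ (t : Eq i χ u) → refl i u
  ~> λ (i : (λ (ψ : (λ (β : Type₀) → λ (r : Nat) → β) Nat (succ (succ zero))) → Type₀) (elimNat (λ (z : Nat) → Nat) (succ zero) (λ (m : Nat) → λ (ξ : Nat) → succ ξ) zero)) → λ (ε : i) → λ (χ : i) → λ (u : Eq i ε χ) → refl i χ
  ~> λ (i : Type₀) → λ (ψ : i) → λ (β : i) → λ (r : Eq i ψ β) → refl i β
inferred type:
  (i : Type₀) → (ψ : i) → (β : i) → Eq i ψ β → Eq i β β
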